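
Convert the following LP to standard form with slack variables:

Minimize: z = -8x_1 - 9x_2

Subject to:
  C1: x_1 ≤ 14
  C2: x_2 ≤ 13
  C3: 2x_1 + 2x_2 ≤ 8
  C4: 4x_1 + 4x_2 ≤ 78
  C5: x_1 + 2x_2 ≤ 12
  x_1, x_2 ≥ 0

min z = -8x_1 - 9x_2

s.t.
  x_1 + s1 = 14
  x_2 + s2 = 13
  2x_1 + 2x_2 + s3 = 8
  4x_1 + 4x_2 + s4 = 78
  x_1 + 2x_2 + s5 = 12
  x_1, x_2, s1, s2, s3, s4, s5 ≥ 0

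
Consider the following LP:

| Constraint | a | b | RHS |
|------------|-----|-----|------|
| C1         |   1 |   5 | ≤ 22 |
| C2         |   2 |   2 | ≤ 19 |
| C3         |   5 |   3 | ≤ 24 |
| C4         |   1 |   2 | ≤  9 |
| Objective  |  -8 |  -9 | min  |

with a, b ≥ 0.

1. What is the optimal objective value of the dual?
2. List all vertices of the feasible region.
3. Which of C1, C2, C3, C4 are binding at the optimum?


1. -51
2. (0, 0), (4.8, 0), (3, 3), (0.3333, 4.333), (0, 4.4)
3. C3, C4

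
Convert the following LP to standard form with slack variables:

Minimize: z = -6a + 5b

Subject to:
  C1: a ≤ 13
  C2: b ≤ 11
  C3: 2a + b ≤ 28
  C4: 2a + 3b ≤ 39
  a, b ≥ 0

min z = -6a + 5b

s.t.
  a + s1 = 13
  b + s2 = 11
  2a + b + s3 = 28
  2a + 3b + s4 = 39
  a, b, s1, s2, s3, s4 ≥ 0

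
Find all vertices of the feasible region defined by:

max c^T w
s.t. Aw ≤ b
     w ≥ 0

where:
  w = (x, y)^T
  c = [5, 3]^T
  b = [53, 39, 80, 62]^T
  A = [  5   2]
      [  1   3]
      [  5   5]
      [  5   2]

(0, 0), (10.6, 0), (7, 9), (4.5, 11.5), (0, 13)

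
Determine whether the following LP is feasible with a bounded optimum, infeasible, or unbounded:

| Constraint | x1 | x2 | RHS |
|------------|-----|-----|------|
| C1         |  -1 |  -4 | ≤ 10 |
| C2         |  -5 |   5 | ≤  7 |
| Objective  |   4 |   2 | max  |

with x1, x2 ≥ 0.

Unbounded (objective can increase without bound)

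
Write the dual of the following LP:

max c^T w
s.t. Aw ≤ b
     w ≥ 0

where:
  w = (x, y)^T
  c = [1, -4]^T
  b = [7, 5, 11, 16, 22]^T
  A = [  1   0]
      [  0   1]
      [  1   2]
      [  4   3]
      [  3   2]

Primal max cᵀx s.t. Ax ≤ b, x ≥ 0  →  Dual min bᵀy s.t. Aᵀy ≥ c, y ≥ 0.

Minimize: z = 7y1 + 5y2 + 11y3 + 16y4 + 22y5

Subject to:
  y1 + y3 + 4y4 + 3y5 ≥ 1
  y2 + 2y3 + 3y4 + 2y5 ≥ -4
  y1, y2, y3, y4, y5 ≥ 0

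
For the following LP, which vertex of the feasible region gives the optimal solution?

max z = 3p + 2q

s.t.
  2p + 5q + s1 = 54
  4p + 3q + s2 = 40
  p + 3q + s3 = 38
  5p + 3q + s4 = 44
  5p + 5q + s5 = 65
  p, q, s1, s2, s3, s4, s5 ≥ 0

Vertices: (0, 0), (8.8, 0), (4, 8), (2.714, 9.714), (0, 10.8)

Evaluate the objective at each vertex of the feasible region:
  z(0, 0) = 0
  z(8.8, 0) = 26.4
  z(4, 8) = 28  ←
  z(2.714, 9.714) = 27.57
  z(0, 10.8) = 21.6
The maximum is at p = 4, q = 8.

(4, 8)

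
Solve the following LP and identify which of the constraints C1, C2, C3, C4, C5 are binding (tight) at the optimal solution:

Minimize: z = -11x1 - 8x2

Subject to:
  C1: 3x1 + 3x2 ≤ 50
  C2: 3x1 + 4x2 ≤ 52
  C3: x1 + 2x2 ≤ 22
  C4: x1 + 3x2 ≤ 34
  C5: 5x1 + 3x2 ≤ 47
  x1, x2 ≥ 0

At x1 = 4, x2 = 9, compute slack b - a·x for each constraint:
  C1: 50 − 39 = 11  (slack)
  C2: 52 − 48 = 4  (slack)
  C3: 22 − 22 = 0  (binding)
  C4: 34 − 31 = 3  (slack)
  C5: 47 − 47 = 0  (binding)

Optimal: x1 = 4, x2 = 9
Binding: C3, C5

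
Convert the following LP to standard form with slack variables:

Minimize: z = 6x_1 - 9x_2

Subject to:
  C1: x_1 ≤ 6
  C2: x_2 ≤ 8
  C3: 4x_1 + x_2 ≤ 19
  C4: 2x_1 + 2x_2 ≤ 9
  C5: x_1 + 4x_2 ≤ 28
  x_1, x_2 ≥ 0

min z = 6x_1 - 9x_2

s.t.
  x_1 + s1 = 6
  x_2 + s2 = 8
  4x_1 + x_2 + s3 = 19
  2x_1 + 2x_2 + s4 = 9
  x_1 + 4x_2 + s5 = 28
  x_1, x_2, s1, s2, s3, s4, s5 ≥ 0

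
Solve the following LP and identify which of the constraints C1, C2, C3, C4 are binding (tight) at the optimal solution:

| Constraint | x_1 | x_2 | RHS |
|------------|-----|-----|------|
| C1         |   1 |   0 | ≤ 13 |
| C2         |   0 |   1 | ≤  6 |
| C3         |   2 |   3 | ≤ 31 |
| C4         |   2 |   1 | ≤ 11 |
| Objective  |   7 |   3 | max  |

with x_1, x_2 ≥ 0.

At x_1 = 5.5, x_2 = 0, compute slack b - a·x for each constraint:
  C1: 13 − 5.5 = 7.5  (slack)
  C2: 6 − 0 = 6  (slack)
  C3: 31 − 11 = 20  (slack)
  C4: 11 − 11 = 0  (binding)

Optimal: x_1 = 5.5, x_2 = 0
Binding: C4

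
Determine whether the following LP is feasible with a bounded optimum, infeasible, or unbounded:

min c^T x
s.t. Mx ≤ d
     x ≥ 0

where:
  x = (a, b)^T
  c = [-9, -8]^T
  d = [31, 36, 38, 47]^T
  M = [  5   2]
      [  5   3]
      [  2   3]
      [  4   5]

Feasible with a bounded optimal solution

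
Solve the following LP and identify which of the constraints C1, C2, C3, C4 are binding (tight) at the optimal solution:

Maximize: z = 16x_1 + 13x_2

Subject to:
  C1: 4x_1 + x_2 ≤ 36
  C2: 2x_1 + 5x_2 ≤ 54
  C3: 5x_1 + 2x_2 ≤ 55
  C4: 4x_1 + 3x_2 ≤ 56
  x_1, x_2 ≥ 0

At x_1 = 7, x_2 = 8, compute slack b - a·x for each constraint:
  C1: 36 − 36 = 0  (binding)
  C2: 54 − 54 = 0  (binding)
  C3: 55 − 51 = 4  (slack)
  C4: 56 − 52 = 4  (slack)

Optimal: x_1 = 7, x_2 = 8
Binding: C1, C2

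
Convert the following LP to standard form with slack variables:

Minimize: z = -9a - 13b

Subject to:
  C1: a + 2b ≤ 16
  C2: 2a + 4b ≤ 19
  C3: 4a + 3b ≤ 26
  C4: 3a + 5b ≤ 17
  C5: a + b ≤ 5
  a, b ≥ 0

min z = -9a - 13b

s.t.
  a + 2b + s1 = 16
  2a + 4b + s2 = 19
  4a + 3b + s3 = 26
  3a + 5b + s4 = 17
  a + b + s5 = 5
  a, b, s1, s2, s3, s4, s5 ≥ 0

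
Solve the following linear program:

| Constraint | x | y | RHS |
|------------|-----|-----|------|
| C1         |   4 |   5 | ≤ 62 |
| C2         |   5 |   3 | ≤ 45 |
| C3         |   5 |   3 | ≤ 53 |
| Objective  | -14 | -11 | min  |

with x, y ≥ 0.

Evaluate the objective at each vertex of the feasible region:
  z(0, 0) = 0
  z(9, 0) = -126
  z(3, 10) = -152  ←
  z(0, 12.4) = -136.4
The minimum is at x = 3, y = 10.

x = 3, y = 10, z = -152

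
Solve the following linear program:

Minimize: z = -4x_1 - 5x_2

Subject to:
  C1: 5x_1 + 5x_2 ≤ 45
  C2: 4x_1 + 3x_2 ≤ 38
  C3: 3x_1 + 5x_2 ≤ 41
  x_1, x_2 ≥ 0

Evaluate the objective at each vertex of the feasible region:
  z(0, 0) = 0
  z(9, 0) = -36
  z(2, 7) = -43  ←
  z(0, 8.2) = -41
The minimum is at x_1 = 2, x_2 = 7.

x_1 = 2, x_2 = 7, z = -43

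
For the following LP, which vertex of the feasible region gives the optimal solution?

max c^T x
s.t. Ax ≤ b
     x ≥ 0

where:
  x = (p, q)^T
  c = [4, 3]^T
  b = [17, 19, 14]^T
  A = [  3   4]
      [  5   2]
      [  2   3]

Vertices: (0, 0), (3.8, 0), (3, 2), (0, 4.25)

Evaluate the objective at each vertex of the feasible region:
  z(0, 0) = 0
  z(3.8, 0) = 15.2
  z(3, 2) = 18  ←
  z(0, 4.25) = 12.75
The maximum is at p = 3, q = 2.

(3, 2)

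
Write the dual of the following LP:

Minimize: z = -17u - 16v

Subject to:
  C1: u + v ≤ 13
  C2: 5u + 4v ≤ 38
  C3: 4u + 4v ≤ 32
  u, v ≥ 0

Primal min cᵀx s.t. Ax ≤ b, x ≥ 0  →  Dual max −bᵀy s.t. Aᵀy ≥ −c, y ≥ 0.

Maximize: z = -13y1 - 38y2 - 32y3

Subject to:
  y1 + 5y2 + 4y3 ≥ 17
  y1 + 4y2 + 4y3 ≥ 16
  y1, y2, y3 ≥ 0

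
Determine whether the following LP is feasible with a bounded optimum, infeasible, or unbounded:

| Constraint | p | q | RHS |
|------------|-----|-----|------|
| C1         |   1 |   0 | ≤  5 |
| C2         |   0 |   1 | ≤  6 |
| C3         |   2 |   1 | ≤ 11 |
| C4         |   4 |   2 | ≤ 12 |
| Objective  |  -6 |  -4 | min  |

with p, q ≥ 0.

Feasible with a bounded optimal solution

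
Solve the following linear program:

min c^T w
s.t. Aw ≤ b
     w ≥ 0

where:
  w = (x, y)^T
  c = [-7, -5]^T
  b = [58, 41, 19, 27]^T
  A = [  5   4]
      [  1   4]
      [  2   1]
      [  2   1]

Evaluate the objective at each vertex of the feasible region:
  z(0, 0) = 0
  z(9.5, 0) = -66.5
  z(6, 7) = -77  ←
  z(4.25, 9.188) = -75.69
  z(0, 10.25) = -51.25
The minimum is at x = 6, y = 7.

x = 6, y = 7, z = -77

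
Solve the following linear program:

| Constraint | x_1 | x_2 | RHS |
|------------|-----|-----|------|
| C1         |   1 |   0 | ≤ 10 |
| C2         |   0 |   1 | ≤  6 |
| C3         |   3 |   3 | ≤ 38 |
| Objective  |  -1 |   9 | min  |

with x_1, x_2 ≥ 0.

Evaluate the objective at each vertex of the feasible region:
  z(0, 0) = 0
  z(10, 0) = -10  ←
  z(10, 2.667) = 14
  z(6.667, 6) = 47.33
  z(0, 6) = 54
The minimum is at x_1 = 10, x_2 = 0.

x_1 = 10, x_2 = 0, z = -10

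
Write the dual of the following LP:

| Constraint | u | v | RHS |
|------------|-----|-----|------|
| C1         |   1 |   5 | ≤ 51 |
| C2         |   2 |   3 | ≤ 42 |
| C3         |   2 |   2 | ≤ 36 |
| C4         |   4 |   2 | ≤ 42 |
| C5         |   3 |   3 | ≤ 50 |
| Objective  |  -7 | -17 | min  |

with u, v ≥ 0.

Primal min cᵀx s.t. Ax ≤ b, x ≥ 0  →  Dual max −bᵀy s.t. Aᵀy ≥ −c, y ≥ 0.

Maximize: z = -51y1 - 42y2 - 36y3 - 42y4 - 50y5

Subject to:
  y1 + 2y2 + 2y3 + 4y4 + 3y5 ≥ 7
  5y1 + 3y2 + 2y3 + 2y4 + 3y5 ≥ 17
  y1, y2, y3, y4, y5 ≥ 0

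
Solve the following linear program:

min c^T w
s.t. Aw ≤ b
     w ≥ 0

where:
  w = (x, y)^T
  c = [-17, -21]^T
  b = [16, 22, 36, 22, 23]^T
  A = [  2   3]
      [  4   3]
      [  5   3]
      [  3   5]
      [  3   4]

Evaluate the objective at each vertex of the feasible region:
  z(0, 0) = 0
  z(5.5, 0) = -93.5
  z(4, 2) = -110  ←
  z(0, 4.4) = -92.4
The minimum is at x = 4, y = 2.

x = 4, y = 2, z = -110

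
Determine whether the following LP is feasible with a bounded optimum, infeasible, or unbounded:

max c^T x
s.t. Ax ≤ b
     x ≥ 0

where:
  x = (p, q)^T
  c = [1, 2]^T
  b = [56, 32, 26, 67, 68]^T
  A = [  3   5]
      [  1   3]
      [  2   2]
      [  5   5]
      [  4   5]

Feasible with a bounded optimal solution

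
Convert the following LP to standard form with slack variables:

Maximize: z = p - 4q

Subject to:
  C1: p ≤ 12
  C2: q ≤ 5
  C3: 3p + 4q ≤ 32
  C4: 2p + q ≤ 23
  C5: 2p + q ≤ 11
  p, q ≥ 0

max z = p - 4q

s.t.
  p + s1 = 12
  q + s2 = 5
  3p + 4q + s3 = 32
  2p + q + s4 = 23
  2p + q + s5 = 11
  p, q, s1, s2, s3, s4, s5 ≥ 0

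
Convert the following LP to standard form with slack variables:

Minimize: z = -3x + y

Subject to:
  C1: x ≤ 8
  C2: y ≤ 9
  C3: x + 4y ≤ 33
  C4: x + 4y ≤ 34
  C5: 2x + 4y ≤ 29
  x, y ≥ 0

min z = -3x + y

s.t.
  x + s1 = 8
  y + s2 = 9
  x + 4y + s3 = 33
  x + 4y + s4 = 34
  2x + 4y + s5 = 29
  x, y, s1, s2, s3, s4, s5 ≥ 0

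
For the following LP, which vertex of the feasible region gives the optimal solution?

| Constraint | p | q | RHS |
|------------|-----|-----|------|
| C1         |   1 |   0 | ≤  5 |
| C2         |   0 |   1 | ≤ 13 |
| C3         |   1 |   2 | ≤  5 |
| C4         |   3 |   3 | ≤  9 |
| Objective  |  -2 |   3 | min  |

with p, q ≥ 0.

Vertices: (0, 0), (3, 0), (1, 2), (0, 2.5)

Evaluate the objective at each vertex of the feasible region:
  z(0, 0) = 0
  z(3, 0) = -6  ←
  z(1, 2) = 4
  z(0, 2.5) = 7.5
The minimum is at p = 3, q = 0.

(3, 0)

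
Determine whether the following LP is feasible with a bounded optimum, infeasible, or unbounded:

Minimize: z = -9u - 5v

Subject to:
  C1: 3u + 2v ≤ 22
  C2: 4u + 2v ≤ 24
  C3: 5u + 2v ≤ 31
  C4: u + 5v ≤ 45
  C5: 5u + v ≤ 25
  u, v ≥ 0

Feasible with a bounded optimal solution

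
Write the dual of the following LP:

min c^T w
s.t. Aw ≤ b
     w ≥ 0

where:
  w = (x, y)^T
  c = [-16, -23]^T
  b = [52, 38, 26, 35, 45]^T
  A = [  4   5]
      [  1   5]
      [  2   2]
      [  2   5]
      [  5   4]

Primal min cᵀx s.t. Ax ≤ b, x ≥ 0  →  Dual max −bᵀy s.t. Aᵀy ≥ −c, y ≥ 0.

Maximize: z = -52y1 - 38y2 - 26y3 - 35y4 - 45y5

Subject to:
  4y1 + y2 + 2y3 + 2y4 + 5y5 ≥ 16
  5y1 + 5y2 + 2y3 + 5y4 + 4y5 ≥ 23
  y1, y2, y3, y4, y5 ≥ 0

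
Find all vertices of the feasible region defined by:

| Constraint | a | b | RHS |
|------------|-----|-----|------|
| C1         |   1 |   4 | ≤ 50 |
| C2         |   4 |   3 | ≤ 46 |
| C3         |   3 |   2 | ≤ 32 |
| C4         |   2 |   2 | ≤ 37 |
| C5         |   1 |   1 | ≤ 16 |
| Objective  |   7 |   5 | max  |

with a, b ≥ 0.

(0, 0), (10.67, 0), (4, 10), (2.615, 11.85), (0, 12.5)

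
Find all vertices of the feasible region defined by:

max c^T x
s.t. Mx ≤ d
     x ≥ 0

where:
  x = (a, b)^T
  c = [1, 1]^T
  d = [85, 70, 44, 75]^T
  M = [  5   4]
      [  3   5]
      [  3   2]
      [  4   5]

(0, 0), (14.67, 0), (10, 7), (5, 11), (0, 14)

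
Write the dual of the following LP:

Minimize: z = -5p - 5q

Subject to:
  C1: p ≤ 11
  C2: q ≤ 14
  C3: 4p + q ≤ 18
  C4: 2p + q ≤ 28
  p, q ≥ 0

Primal min cᵀx s.t. Ax ≤ b, x ≥ 0  →  Dual max −bᵀy s.t. Aᵀy ≥ −c, y ≥ 0.

Maximize: z = -11y1 - 14y2 - 18y3 - 28y4

Subject to:
  y1 + 4y3 + 2y4 ≥ 5
  y2 + y3 + y4 ≥ 5
  y1, y2, y3, y4 ≥ 0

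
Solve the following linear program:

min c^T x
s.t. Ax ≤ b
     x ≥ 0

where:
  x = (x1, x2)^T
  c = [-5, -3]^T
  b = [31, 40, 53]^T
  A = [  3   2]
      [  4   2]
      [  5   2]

Evaluate the objective at each vertex of the feasible region:
  z(0, 0) = 0
  z(10, 0) = -50
  z(9, 2) = -51  ←
  z(0, 15.5) = -46.5
The minimum is at x1 = 9, x2 = 2.

x1 = 9, x2 = 2, z = -51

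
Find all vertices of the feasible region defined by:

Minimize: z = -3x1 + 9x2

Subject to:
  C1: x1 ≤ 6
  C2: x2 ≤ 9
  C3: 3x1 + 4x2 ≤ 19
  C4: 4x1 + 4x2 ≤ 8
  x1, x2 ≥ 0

(0, 0), (2, 0), (0, 2)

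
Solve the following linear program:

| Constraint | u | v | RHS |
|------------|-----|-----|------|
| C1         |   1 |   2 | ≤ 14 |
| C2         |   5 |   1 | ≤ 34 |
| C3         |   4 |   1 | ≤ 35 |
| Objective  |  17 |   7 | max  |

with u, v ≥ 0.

Evaluate the objective at each vertex of the feasible region:
  z(0, 0) = 0
  z(6.8, 0) = 115.6
  z(6, 4) = 130  ←
  z(0, 7) = 49
The maximum is at u = 6, v = 4.

u = 6, v = 4, z = 130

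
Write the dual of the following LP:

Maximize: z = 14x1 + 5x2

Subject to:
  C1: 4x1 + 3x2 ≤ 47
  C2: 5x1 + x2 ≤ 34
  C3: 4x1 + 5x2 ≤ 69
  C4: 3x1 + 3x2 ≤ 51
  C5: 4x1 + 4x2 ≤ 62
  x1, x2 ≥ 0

Primal max cᵀx s.t. Ax ≤ b, x ≥ 0  →  Dual min bᵀy s.t. Aᵀy ≥ c, y ≥ 0.

Minimize: z = 47y1 + 34y2 + 69y3 + 51y4 + 62y5

Subject to:
  4y1 + 5y2 + 4y3 + 3y4 + 4y5 ≥ 14
  3y1 + y2 + 5y3 + 3y4 + 4y5 ≥ 5
  y1, y2, y3, y4, y5 ≥ 0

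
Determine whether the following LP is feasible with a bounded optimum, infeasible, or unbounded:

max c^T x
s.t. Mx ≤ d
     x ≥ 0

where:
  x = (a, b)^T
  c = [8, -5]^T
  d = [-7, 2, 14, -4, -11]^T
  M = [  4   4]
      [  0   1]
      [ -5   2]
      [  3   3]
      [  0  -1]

Infeasible (no feasible solution exists)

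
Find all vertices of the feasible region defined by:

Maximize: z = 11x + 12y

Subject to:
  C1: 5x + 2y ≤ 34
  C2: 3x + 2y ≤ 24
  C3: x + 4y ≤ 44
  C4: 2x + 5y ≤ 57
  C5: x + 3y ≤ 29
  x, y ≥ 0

(0, 0), (6.8, 0), (5, 4.5), (2, 9), (0, 9.667)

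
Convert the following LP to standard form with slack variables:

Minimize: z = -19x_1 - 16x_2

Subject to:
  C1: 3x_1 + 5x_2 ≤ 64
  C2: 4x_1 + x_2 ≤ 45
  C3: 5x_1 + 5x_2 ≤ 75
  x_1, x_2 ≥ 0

min z = -19x_1 - 16x_2

s.t.
  3x_1 + 5x_2 + s1 = 64
  4x_1 + x_2 + s2 = 45
  5x_1 + 5x_2 + s3 = 75
  x_1, x_2, s1, s2, s3 ≥ 0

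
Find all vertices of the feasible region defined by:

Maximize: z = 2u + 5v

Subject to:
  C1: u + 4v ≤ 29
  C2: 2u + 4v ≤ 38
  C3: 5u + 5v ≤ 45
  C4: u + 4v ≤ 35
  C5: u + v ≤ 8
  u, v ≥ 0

(0, 0), (8, 0), (1, 7), (0, 7.25)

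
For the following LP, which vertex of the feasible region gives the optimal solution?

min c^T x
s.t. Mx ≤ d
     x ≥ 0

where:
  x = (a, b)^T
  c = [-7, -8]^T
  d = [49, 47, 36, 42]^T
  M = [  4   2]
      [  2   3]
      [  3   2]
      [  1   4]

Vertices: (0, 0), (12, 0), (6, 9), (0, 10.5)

Evaluate the objective at each vertex of the feasible region:
  z(0, 0) = 0
  z(12, 0) = -84
  z(6, 9) = -114  ←
  z(0, 10.5) = -84
The minimum is at a = 6, b = 9.

(6, 9)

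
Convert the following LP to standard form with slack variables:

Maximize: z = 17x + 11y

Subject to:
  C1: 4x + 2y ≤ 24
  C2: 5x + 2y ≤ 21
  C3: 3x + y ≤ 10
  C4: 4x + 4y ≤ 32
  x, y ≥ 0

max z = 17x + 11y

s.t.
  4x + 2y + s1 = 24
  5x + 2y + s2 = 21
  3x + y + s3 = 10
  4x + 4y + s4 = 32
  x, y, s1, s2, s3, s4 ≥ 0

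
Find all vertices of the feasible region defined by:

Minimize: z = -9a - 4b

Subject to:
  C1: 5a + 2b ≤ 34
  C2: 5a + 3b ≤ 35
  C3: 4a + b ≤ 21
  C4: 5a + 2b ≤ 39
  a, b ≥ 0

(0, 0), (5.25, 0), (4, 5), (0, 11.67)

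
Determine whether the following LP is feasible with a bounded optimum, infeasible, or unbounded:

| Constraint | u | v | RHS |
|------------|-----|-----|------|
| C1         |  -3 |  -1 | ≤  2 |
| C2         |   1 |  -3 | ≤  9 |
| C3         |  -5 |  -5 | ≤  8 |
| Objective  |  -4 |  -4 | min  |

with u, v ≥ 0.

Unbounded (objective can decrease without bound)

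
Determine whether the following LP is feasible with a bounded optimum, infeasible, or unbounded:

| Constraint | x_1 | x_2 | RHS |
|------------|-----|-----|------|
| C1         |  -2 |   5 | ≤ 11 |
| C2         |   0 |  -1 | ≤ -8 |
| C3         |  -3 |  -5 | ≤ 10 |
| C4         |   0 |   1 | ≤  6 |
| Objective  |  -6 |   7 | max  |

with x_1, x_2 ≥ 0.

Infeasible (no feasible solution exists)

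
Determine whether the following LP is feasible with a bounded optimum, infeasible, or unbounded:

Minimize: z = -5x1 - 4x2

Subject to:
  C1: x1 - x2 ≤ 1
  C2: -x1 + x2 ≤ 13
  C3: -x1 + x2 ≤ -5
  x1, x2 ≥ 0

Infeasible (no feasible solution exists)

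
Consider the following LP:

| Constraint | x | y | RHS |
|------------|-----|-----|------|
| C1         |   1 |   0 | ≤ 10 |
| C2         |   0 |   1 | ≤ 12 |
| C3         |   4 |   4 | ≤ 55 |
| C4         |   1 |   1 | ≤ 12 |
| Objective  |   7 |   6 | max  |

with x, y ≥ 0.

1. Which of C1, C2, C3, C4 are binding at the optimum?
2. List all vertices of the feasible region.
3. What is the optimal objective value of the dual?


1. C1, C4
2. (0, 0), (10, 0), (10, 2), (0, 12)
3. 82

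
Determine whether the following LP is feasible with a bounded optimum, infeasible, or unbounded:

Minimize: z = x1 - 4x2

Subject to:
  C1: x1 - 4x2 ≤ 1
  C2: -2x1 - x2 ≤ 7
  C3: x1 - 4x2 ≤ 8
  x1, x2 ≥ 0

Unbounded (objective can decrease without bound)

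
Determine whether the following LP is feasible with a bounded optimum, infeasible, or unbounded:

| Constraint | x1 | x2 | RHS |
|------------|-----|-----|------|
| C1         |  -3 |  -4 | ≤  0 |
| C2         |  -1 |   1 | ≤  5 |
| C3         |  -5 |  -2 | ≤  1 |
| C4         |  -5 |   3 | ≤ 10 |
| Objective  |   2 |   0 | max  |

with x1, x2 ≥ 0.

Unbounded (objective can increase without bound)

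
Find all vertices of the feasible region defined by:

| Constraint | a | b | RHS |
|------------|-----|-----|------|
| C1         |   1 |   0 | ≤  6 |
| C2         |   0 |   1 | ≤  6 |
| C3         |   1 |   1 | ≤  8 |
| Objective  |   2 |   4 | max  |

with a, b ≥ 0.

(0, 0), (6, 0), (6, 2), (2, 6), (0, 6)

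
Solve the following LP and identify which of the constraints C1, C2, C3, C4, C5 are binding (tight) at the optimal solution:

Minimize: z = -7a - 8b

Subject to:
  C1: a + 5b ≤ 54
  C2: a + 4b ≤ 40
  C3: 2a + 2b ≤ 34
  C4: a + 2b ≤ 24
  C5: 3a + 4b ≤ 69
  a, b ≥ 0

At a = 10, b = 7, compute slack b - a·x for each constraint:
  C1: 54 − 45 = 9  (slack)
  C2: 40 − 38 = 2  (slack)
  C3: 34 − 34 = 0  (binding)
  C4: 24 − 24 = 0  (binding)
  C5: 69 − 58 = 11  (slack)

Optimal: a = 10, b = 7
Binding: C3, C4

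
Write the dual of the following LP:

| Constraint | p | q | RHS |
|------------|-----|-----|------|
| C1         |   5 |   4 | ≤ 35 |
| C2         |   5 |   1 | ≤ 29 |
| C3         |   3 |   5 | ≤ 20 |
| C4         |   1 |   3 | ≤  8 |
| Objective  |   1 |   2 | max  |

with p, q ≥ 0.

Primal max cᵀx s.t. Ax ≤ b, x ≥ 0  →  Dual min bᵀy s.t. Aᵀy ≥ c, y ≥ 0.

Minimize: z = 35y1 + 29y2 + 20y3 + 8y4

Subject to:
  5y1 + 5y2 + 3y3 + y4 ≥ 1
  4y1 + y2 + 5y3 + 3y4 ≥ 2
  y1, y2, y3, y4 ≥ 0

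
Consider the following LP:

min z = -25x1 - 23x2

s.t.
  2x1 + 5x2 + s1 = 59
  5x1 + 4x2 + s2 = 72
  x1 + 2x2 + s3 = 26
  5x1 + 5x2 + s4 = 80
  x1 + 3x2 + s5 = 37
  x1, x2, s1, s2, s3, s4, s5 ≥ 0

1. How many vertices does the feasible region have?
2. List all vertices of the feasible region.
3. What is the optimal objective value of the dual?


1. 5
2. (0, 0), (14.4, 0), (8, 8), (7, 9), (0, 11.8)
3. -384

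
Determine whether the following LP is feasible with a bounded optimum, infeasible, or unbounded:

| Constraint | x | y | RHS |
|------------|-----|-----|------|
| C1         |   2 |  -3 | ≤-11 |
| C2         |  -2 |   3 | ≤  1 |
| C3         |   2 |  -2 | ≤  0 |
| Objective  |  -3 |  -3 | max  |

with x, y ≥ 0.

Infeasible (no feasible solution exists)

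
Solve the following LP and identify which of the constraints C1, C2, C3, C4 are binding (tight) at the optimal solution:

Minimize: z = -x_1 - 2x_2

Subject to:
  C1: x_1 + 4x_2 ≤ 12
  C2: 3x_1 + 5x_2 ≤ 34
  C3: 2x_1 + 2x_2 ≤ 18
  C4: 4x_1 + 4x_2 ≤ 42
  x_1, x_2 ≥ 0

At x_1 = 8, x_2 = 1, compute slack b - a·x for each constraint:
  C1: 12 − 12 = 0  (binding)
  C2: 34 − 29 = 5  (slack)
  C3: 18 − 18 = 0  (binding)
  C4: 42 − 36 = 6  (slack)

Optimal: x_1 = 8, x_2 = 1
Binding: C1, C3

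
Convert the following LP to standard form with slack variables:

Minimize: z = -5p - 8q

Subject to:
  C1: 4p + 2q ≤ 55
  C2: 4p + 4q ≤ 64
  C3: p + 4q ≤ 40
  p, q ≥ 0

min z = -5p - 8q

s.t.
  4p + 2q + s1 = 55
  4p + 4q + s2 = 64
  p + 4q + s3 = 40
  p, q, s1, s2, s3 ≥ 0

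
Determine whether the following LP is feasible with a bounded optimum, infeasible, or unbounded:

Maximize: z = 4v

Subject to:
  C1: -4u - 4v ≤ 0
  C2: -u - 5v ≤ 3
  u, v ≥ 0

Unbounded (objective can increase without bound)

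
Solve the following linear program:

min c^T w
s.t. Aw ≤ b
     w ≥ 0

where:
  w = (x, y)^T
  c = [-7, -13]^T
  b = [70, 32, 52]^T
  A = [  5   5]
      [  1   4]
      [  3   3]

Evaluate the objective at each vertex of the feasible region:
  z(0, 0) = 0
  z(14, 0) = -98
  z(8, 6) = -134  ←
  z(0, 8) = -104
The minimum is at x = 8, y = 6.

x = 8, y = 6, z = -134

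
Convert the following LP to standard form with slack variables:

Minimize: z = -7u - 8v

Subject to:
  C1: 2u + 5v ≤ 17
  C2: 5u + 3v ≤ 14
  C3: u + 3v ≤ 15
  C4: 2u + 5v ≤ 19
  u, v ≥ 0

min z = -7u - 8v

s.t.
  2u + 5v + s1 = 17
  5u + 3v + s2 = 14
  u + 3v + s3 = 15
  2u + 5v + s4 = 19
  u, v, s1, s2, s3, s4 ≥ 0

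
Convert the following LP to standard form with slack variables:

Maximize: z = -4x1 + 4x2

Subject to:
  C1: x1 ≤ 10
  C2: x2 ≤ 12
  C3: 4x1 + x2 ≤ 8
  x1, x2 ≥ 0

max z = -4x1 + 4x2

s.t.
  x1 + s1 = 10
  x2 + s2 = 12
  4x1 + x2 + s3 = 8
  x1, x2, s1, s2, s3 ≥ 0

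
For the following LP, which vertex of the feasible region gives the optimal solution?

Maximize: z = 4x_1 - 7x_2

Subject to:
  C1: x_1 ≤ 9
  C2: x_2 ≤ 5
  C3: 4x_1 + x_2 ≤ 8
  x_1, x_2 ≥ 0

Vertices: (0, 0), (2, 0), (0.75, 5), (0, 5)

Evaluate the objective at each vertex of the feasible region:
  z(0, 0) = 0
  z(2, 0) = 8  ←
  z(0.75, 5) = -32
  z(0, 5) = -35
The maximum is at x_1 = 2, x_2 = 0.

(2, 0)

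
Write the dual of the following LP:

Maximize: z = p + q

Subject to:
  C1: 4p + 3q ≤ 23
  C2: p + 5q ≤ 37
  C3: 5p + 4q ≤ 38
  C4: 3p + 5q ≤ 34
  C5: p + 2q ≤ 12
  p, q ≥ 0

Primal max cᵀx s.t. Ax ≤ b, x ≥ 0  →  Dual min bᵀy s.t. Aᵀy ≥ c, y ≥ 0.

Minimize: z = 23y1 + 37y2 + 38y3 + 34y4 + 12y5

Subject to:
  4y1 + y2 + 5y3 + 3y4 + y5 ≥ 1
  3y1 + 5y2 + 4y3 + 5y4 + 2y5 ≥ 1
  y1, y2, y3, y4, y5 ≥ 0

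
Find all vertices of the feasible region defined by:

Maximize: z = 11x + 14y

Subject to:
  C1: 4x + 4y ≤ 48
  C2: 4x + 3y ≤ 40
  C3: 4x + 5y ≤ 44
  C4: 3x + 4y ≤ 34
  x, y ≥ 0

(0, 0), (10, 0), (8.5, 2), (6, 4), (0, 8.5)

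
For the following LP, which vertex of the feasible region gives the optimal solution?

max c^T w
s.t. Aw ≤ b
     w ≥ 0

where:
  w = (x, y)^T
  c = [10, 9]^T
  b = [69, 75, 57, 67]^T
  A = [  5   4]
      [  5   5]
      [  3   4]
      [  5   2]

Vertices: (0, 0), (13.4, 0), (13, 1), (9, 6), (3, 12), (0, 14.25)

Evaluate the objective at each vertex of the feasible region:
  z(0, 0) = 0
  z(13.4, 0) = 134
  z(13, 1) = 139
  z(9, 6) = 144  ←
  z(3, 12) = 138
  z(0, 14.25) = 128.2
The maximum is at x = 9, y = 6.

(9, 6)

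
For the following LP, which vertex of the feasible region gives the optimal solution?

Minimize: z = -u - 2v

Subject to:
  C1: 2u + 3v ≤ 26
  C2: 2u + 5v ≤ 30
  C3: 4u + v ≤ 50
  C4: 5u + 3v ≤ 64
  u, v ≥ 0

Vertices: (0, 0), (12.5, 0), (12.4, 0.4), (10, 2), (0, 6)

Evaluate the objective at each vertex of the feasible region:
  z(0, 0) = 0
  z(12.5, 0) = -12.5
  z(12.4, 0.4) = -13.2
  z(10, 2) = -14  ←
  z(0, 6) = -12
The minimum is at u = 10, v = 2.

(10, 2)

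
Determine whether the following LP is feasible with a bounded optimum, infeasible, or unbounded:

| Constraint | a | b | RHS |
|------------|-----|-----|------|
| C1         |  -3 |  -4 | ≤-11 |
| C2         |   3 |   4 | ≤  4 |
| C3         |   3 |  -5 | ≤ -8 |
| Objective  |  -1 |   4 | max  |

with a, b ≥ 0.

Infeasible (no feasible solution exists)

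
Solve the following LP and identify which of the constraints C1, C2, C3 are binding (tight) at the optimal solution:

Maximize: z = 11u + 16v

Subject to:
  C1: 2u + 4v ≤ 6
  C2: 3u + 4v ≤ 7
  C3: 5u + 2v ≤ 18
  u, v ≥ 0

At u = 1, v = 1, compute slack b - a·x for each constraint:
  C1: 6 − 6 = 0  (binding)
  C2: 7 − 7 = 0  (binding)
  C3: 18 − 7 = 11  (slack)

Optimal: u = 1, v = 1
Binding: C1, C2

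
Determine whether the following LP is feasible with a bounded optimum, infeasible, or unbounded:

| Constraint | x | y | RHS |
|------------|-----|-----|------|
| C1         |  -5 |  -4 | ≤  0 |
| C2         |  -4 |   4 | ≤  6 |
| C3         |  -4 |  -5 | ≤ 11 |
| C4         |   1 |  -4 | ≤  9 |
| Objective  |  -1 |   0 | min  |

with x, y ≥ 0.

Unbounded (objective can decrease without bound)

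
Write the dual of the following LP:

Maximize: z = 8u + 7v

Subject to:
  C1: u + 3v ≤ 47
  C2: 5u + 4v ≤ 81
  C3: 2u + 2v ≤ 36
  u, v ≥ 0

Primal max cᵀx s.t. Ax ≤ b, x ≥ 0  →  Dual min bᵀy s.t. Aᵀy ≥ c, y ≥ 0.

Minimize: z = 47y1 + 81y2 + 36y3

Subject to:
  y1 + 5y2 + 2y3 ≥ 8
  3y1 + 4y2 + 2y3 ≥ 7
  y1, y2, y3 ≥ 0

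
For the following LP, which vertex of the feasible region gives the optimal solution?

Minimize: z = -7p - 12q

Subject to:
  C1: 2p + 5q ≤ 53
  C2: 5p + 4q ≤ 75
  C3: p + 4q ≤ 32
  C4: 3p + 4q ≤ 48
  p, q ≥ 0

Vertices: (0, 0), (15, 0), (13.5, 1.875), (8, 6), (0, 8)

Evaluate the objective at each vertex of the feasible region:
  z(0, 0) = 0
  z(15, 0) = -105
  z(13.5, 1.875) = -117
  z(8, 6) = -128  ←
  z(0, 8) = -96
The minimum is at p = 8, q = 6.

(8, 6)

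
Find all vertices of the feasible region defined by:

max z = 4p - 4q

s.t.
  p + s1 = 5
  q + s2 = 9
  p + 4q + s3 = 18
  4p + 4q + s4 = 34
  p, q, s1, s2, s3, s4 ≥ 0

(0, 0), (5, 0), (5, 3.25), (0, 4.5)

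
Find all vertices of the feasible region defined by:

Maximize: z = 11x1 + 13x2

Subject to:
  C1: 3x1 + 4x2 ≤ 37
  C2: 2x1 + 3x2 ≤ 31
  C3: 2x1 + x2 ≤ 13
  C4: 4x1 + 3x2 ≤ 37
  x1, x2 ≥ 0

(0, 0), (6.5, 0), (3, 7), (0, 9.25)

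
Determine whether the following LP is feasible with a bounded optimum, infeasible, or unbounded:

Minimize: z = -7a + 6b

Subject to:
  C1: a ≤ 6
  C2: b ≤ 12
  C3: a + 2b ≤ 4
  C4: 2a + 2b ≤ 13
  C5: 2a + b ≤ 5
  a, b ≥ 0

Feasible with a bounded optimal solution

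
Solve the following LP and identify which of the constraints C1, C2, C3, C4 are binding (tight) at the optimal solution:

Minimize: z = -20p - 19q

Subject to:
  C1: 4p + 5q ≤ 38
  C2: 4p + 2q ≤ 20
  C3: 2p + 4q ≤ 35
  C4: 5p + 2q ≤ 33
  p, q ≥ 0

At p = 2, q = 6, compute slack b - a·x for each constraint:
  C1: 38 − 38 = 0  (binding)
  C2: 20 − 20 = 0  (binding)
  C3: 35 − 28 = 7  (slack)
  C4: 33 − 22 = 11  (slack)

Optimal: p = 2, q = 6
Binding: C1, C2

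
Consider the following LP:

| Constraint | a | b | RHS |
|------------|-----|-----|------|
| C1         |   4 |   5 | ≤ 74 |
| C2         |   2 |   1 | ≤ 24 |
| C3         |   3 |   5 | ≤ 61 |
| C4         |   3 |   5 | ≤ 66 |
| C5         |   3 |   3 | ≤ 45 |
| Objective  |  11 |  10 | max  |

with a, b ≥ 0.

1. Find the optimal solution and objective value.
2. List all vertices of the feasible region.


1. a = 9, b = 6, z = 159
2. (0, 0), (12, 0), (9, 6), (7, 8), (0, 12.2)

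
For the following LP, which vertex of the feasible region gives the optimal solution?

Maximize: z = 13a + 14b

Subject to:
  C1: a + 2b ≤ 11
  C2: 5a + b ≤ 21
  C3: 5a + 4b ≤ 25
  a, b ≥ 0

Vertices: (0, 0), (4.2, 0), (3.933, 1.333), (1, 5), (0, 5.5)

Evaluate the objective at each vertex of the feasible region:
  z(0, 0) = 0
  z(4.2, 0) = 54.6
  z(3.933, 1.333) = 69.8
  z(1, 5) = 83  ←
  z(0, 5.5) = 77
The maximum is at a = 1, b = 5.

(1, 5)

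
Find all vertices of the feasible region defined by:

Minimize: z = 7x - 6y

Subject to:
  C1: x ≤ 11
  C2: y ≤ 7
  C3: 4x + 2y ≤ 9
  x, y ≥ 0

(0, 0), (2.25, 0), (0, 4.5)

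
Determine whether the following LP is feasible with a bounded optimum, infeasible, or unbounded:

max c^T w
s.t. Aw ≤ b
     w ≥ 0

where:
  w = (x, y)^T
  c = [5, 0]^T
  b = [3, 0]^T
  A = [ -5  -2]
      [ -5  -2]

Unbounded (objective can increase without bound)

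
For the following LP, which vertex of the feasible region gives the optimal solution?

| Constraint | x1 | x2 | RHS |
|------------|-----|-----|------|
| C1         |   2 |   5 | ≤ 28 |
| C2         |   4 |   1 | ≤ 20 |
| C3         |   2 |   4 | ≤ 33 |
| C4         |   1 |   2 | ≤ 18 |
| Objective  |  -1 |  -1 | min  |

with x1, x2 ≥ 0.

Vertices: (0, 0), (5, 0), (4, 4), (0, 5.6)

Evaluate the objective at each vertex of the feasible region:
  z(0, 0) = 0
  z(5, 0) = -5
  z(4, 4) = -8  ←
  z(0, 5.6) = -5.6
The minimum is at x1 = 4, x2 = 4.

(4, 4)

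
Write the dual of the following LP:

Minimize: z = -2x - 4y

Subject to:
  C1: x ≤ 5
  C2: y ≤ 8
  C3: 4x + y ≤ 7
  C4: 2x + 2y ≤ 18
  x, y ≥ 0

Primal min cᵀx s.t. Ax ≤ b, x ≥ 0  →  Dual max −bᵀy s.t. Aᵀy ≥ −c, y ≥ 0.

Maximize: z = -5y1 - 8y2 - 7y3 - 18y4

Subject to:
  y1 + 4y3 + 2y4 ≥ 2
  y2 + y3 + 2y4 ≥ 4
  y1, y2, y3, y4 ≥ 0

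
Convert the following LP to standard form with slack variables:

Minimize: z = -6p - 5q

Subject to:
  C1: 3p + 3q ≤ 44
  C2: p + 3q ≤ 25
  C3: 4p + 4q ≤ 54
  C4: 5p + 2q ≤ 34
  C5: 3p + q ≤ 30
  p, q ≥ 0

min z = -6p - 5q

s.t.
  3p + 3q + s1 = 44
  p + 3q + s2 = 25
  4p + 4q + s3 = 54
  5p + 2q + s4 = 34
  3p + q + s5 = 30
  p, q, s1, s2, s3, s4, s5 ≥ 0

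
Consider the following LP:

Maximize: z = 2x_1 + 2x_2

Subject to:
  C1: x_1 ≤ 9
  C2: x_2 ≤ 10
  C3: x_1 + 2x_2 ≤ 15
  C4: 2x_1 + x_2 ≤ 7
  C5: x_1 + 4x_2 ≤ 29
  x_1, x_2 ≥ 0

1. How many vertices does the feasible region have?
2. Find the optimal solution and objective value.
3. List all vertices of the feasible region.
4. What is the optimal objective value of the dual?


1. 3
2. x_1 = 0, x_2 = 7, z = 14
3. (0, 0), (3.5, 0), (0, 7)
4. 14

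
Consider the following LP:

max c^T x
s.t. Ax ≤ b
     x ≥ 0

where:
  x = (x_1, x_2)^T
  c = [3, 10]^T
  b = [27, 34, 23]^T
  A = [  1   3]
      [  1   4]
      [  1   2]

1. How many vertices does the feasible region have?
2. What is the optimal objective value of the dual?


1. 5
2. 88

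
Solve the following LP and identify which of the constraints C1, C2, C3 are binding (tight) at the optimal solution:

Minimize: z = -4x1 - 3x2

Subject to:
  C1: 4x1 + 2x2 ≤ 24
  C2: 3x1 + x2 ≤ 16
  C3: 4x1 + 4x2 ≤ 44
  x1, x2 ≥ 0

At x1 = 1, x2 = 10, compute slack b - a·x for each constraint:
  C1: 24 − 24 = 0  (binding)
  C2: 16 − 13 = 3  (slack)
  C3: 44 − 44 = 0  (binding)

Optimal: x1 = 1, x2 = 10
Binding: C1, C3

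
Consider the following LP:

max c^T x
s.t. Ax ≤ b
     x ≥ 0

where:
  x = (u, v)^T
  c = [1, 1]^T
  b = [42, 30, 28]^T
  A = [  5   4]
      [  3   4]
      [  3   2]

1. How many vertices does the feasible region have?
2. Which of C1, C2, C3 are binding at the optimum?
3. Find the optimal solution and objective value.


1. 4
2. C1, C2
3. u = 6, v = 3, z = 9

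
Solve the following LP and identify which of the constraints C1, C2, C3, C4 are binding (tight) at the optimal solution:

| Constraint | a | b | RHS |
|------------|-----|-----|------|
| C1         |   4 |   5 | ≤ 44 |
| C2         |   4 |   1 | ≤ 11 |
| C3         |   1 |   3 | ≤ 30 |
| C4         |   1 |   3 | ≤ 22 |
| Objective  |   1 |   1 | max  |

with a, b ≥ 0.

At a = 1, b = 7, compute slack b - a·x for each constraint:
  C1: 44 − 39 = 5  (slack)
  C2: 11 − 11 = 0  (binding)
  C3: 30 − 22 = 8  (slack)
  C4: 22 − 22 = 0  (binding)

Optimal: a = 1, b = 7
Binding: C2, C4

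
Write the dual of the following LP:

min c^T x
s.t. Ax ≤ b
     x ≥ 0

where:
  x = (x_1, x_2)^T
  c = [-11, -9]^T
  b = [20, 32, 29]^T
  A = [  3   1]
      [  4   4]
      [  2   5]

Primal min cᵀx s.t. Ax ≤ b, x ≥ 0  →  Dual max −bᵀy s.t. Aᵀy ≥ −c, y ≥ 0.

Maximize: z = -20y1 - 32y2 - 29y3

Subject to:
  3y1 + 4y2 + 2y3 ≥ 11
  y1 + 4y2 + 5y3 ≥ 9
  y1, y2, y3 ≥ 0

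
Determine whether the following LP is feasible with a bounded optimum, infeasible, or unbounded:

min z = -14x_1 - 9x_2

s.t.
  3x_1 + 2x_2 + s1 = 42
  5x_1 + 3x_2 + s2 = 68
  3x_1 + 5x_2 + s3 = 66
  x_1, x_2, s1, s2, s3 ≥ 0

Feasible with a bounded optimal solution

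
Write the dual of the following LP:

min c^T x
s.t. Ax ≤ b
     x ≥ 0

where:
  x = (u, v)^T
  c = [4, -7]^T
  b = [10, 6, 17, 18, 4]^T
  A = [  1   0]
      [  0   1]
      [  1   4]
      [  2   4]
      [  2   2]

Primal min cᵀx s.t. Ax ≤ b, x ≥ 0  →  Dual max −bᵀy s.t. Aᵀy ≥ −c, y ≥ 0.

Maximize: z = -10y1 - 6y2 - 17y3 - 18y4 - 4y5

Subject to:
  y1 + y3 + 2y4 + 2y5 ≥ -4
  y2 + 4y3 + 4y4 + 2y5 ≥ 7
  y1, y2, y3, y4, y5 ≥ 0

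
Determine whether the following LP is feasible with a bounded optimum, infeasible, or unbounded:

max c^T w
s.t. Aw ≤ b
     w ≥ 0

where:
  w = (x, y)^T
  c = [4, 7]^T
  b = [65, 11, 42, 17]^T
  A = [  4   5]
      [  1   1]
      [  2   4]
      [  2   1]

Feasible with a bounded optimal solution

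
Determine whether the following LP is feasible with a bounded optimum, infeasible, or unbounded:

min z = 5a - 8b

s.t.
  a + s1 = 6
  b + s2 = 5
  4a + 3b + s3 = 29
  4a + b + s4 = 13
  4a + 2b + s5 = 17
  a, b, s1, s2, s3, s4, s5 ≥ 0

Feasible with a bounded optimal solution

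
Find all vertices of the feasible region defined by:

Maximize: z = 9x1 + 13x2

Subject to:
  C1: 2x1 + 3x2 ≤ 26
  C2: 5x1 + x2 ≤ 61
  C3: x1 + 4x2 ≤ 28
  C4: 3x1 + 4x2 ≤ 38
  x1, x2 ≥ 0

(0, 0), (12.2, 0), (12.12, 0.4118), (10, 2), (4, 6), (0, 7)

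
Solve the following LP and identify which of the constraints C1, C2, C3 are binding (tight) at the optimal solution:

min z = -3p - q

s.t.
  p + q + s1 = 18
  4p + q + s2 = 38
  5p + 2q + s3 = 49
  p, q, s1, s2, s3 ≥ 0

At p = 9, q = 2, compute slack b - a·x for each constraint:
  C1: 18 − 11 = 7  (slack)
  C2: 38 − 38 = 0  (binding)
  C3: 49 − 49 = 0  (binding)

Optimal: p = 9, q = 2
Binding: C2, C3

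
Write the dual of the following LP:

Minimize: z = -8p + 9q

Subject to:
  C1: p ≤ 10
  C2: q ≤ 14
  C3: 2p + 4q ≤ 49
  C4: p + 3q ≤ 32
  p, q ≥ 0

Primal min cᵀx s.t. Ax ≤ b, x ≥ 0  →  Dual max −bᵀy s.t. Aᵀy ≥ −c, y ≥ 0.

Maximize: z = -10y1 - 14y2 - 49y3 - 32y4

Subject to:
  y1 + 2y3 + y4 ≥ 8
  y2 + 4y3 + 3y4 ≥ -9
  y1, y2, y3, y4 ≥ 0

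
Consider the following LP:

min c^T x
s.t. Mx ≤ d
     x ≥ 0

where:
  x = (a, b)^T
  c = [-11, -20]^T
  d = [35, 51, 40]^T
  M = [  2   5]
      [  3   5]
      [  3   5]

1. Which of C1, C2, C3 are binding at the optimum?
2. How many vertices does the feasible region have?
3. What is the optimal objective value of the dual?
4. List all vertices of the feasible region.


1. C1, C3
2. 4
3. -155
4. (0, 0), (13.33, 0), (5, 5), (0, 7)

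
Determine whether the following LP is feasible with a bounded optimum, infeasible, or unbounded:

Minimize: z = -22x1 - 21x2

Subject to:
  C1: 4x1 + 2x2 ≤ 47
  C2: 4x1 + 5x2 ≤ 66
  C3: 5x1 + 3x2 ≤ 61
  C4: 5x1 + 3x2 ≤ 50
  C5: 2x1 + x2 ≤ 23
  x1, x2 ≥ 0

Feasible with a bounded optimal solution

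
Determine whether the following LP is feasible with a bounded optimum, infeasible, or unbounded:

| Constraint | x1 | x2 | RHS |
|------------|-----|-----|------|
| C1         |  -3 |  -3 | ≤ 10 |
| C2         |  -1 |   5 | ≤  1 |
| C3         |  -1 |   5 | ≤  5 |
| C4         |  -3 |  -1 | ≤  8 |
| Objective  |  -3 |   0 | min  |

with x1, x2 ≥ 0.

Unbounded (objective can decrease without bound)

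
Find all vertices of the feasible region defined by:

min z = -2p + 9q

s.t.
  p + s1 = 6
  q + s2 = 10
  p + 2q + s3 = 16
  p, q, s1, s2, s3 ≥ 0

(0, 0), (6, 0), (6, 5), (0, 8)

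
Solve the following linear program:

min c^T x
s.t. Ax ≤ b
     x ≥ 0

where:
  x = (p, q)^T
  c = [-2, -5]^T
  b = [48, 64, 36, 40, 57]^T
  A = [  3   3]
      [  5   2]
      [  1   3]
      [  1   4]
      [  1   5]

Evaluate the objective at each vertex of the feasible region:
  z(0, 0) = 0
  z(12.8, 0) = -25.6
  z(10.67, 5.333) = -48
  z(8, 8) = -56  ←
  z(0, 10) = -50
The minimum is at p = 8, q = 8.

p = 8, q = 8, z = -56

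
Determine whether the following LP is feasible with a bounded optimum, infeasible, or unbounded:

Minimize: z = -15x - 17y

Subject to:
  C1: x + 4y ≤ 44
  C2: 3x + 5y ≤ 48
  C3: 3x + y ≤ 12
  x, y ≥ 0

Feasible with a bounded optimal solution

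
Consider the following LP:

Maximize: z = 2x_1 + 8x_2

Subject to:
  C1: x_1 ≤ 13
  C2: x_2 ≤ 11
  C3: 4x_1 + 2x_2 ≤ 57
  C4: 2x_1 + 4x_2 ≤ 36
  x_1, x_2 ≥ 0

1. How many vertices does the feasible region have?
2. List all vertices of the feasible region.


1. 4
2. (0, 0), (13, 0), (13, 2.5), (0, 9)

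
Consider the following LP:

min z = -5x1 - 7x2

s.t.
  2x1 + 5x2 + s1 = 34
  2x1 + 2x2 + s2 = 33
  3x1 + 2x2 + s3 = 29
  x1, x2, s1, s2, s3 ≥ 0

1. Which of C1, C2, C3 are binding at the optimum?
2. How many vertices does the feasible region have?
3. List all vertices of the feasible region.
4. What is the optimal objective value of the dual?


1. C1, C3
2. 4
3. (0, 0), (9.667, 0), (7, 4), (0, 6.8)
4. -63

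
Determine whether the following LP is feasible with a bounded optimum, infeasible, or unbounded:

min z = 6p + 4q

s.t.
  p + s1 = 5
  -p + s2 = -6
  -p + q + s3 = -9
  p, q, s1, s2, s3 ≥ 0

Infeasible (no feasible solution exists)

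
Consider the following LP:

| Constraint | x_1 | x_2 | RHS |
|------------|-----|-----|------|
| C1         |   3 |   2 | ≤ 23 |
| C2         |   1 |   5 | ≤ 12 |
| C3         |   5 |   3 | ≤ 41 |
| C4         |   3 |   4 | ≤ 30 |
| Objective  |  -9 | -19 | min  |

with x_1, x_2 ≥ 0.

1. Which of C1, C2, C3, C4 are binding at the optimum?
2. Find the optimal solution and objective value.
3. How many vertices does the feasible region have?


1. C1, C2
2. x_1 = 7, x_2 = 1, z = -82
3. 4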